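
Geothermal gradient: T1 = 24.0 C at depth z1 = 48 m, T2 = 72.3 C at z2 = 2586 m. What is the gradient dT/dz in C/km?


dT = 72.3 - 24.0 = 48.3 C
dz = 2586 - 48 = 2538 m
gradient = dT/dz * 1000 = 48.3/2538 * 1000 = 19.0307 C/km

19.0307


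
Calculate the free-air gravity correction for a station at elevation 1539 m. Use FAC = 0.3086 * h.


FAC = 0.3086 * h
= 0.3086 * 1539
= 474.9354 mGal

474.9354


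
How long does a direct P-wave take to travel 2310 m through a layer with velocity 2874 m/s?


t = x / V
= 2310 / 2874
= 0.8038 s

0.8038


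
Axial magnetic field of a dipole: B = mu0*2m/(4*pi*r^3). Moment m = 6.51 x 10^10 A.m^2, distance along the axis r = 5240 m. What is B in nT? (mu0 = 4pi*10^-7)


m = 6.51 x 10^10 = 65100000000 A.m^2
2m = 130200000000 A.m^2
r^3 = 5240^3 = 143877824000
B = (4pi*10^-7) * 130200000000 / (4*pi * 143877824000) * 1e9
= 163614.145399 / 1808022059571.54 * 1e9
= 90.4934 nT

90.4934


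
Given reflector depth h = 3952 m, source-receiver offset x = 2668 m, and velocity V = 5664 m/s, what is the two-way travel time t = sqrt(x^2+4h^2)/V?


x^2 + 4h^2 = 2668^2 + 4*3952^2 = 7118224 + 62473216 = 69591440
sqrt(69591440) = 8342.1484
t = 8342.1484 / 5664 = 1.4728 s

1.4728


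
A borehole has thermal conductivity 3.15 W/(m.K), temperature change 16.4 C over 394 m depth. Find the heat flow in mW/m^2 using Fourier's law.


q = k * dT / dz * 1000
= 3.15 * 16.4 / 394 * 1000
= 0.131117 * 1000
= 131.1168 mW/m^2

131.1168


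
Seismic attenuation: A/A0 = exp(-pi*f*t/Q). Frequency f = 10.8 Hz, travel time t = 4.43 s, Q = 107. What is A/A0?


pi*f*t/Q = pi*10.8*4.43/107 = 1.404732
A/A0 = exp(-1.404732) = 0.245433

0.245433


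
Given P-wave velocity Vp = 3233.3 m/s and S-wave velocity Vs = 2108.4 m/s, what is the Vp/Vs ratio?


Vp/Vs = 3233.3 / 2108.4
= 1.5335

1.5335


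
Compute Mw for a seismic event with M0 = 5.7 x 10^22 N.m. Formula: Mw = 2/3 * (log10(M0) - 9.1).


log10(M0) = log10(5.7 x 10^22) = 22.7559
Mw = 2/3 * (22.7559 - 9.1)
= 2/3 * 13.6559
= 9.1

9.1


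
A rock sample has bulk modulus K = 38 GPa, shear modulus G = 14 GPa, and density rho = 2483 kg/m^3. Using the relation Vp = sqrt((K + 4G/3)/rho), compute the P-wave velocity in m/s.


First compute the effective modulus:
K + 4G/3 = 38e9 + 4*14e9/3 = 56666666666.67 Pa
Then divide by density:
56666666666.67 / 2483 = 22821855.2826 Pa/(kg/m^3)
Take the square root:
Vp = sqrt(22821855.2826) = 4777.22 m/s

4777.22


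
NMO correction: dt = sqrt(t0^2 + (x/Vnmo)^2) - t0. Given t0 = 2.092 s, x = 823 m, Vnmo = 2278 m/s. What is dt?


x/Vnmo = 823/2278 = 0.361282
(x/Vnmo)^2 = 0.130525
t0^2 = 4.376464
sqrt(4.376464 + 0.130525) = 2.122967
dt = 2.122967 - 2.092 = 0.030967

0.030967


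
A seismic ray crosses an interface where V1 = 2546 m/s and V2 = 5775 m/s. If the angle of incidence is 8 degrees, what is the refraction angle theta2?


sin(theta1) = sin(8 deg) = 0.139173
sin(theta2) = V2/V1 * sin(theta1) = 5775/2546 * 0.139173 = 0.315681
theta2 = arcsin(0.315681) = 18.4019 degrees

18.4019


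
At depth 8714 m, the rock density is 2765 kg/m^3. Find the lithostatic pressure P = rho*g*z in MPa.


P = rho * g * z / 1e6
= 2765 * 9.81 * 8714 / 1e6
= 236364200.1 / 1e6
= 236.3642 MPa

236.3642


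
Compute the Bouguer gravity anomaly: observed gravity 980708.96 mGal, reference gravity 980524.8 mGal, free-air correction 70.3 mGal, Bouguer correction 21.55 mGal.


BA = g_obs - g_ref + FAC - BC
= 980708.96 - 980524.8 + 70.3 - 21.55
= 232.91 mGal

232.91


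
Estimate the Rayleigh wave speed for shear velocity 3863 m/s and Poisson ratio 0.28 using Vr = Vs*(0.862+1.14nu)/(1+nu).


Numerator factor = 0.862 + 1.14*0.28 = 1.1812
Denominator = 1 + 0.28 = 1.28
Vr = 3863 * 1.1812 / 1.28 = 3564.82 m/s

3564.82


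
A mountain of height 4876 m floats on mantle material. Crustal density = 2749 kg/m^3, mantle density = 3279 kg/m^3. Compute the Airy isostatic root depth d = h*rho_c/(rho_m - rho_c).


rho_m - rho_c = 3279 - 2749 = 530
d = 4876 * 2749 / 530
= 13404124 / 530
= 25290.8 m

25290.8


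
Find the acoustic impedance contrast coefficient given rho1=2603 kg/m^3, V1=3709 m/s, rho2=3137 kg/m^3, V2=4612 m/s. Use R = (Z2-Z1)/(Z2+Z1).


Z1 = 2603 * 3709 = 9654527
Z2 = 3137 * 4612 = 14467844
R = (14467844 - 9654527) / (14467844 + 9654527) = 4813317 / 24122371 = 0.1995

0.1995


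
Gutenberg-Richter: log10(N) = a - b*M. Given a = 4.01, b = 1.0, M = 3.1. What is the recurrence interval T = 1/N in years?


log10(N) = 4.01 - 1.0*3.1 = 0.91
N = 10^0.91 = 8.128305
T = 1/N = 1/8.128305 = 0.123 years

0.123


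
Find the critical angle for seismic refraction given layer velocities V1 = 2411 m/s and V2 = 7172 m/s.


V1/V2 = 2411/7172 = 0.336168
theta_c = arcsin(0.336168) = 19.6436 degrees

19.6436


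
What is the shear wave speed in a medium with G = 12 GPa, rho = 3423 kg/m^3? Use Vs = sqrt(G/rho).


Convert G to Pa: G = 12e9 Pa
Compute G/rho = 12e9 / 3423 = 3505696.7572
Vs = sqrt(3505696.7572) = 1872.35 m/s

1872.35


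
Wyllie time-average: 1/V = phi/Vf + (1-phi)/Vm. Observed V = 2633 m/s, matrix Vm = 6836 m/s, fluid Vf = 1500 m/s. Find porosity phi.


1/V - 1/Vm = 1/2633 - 1/6836 = 0.00023351
1/Vf - 1/Vm = 1/1500 - 1/6836 = 0.00052038
phi = 0.00023351 / 0.00052038 = 0.4487

0.4487


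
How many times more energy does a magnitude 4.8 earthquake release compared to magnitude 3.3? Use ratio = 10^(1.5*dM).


M2 - M1 = 4.8 - 3.3 = 1.5
1.5 * 1.5 = 2.25
ratio = 10^2.25 = 177.83

177.83


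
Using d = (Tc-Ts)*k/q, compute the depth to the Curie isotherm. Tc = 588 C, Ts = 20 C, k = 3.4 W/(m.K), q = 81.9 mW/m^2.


T_Curie - T_surf = 588 - 20 = 568 C
Convert q to W/m^2: 81.9 mW/m^2 = 0.0819 W/m^2
d = 568 * 3.4 / 0.0819 = 23579.98 m

23579.98


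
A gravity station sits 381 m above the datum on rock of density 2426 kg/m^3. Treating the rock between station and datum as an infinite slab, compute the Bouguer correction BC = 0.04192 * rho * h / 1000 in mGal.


BC = 0.04192 * rho * h / 1000
= 0.04192 * 2426 * 381 / 1000
= 38.7469 mGal

38.7469


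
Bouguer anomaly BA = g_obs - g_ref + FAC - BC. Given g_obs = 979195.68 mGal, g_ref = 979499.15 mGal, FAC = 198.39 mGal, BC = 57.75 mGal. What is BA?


BA = g_obs - g_ref + FAC - BC
= 979195.68 - 979499.15 + 198.39 - 57.75
= -162.83 mGal

-162.83


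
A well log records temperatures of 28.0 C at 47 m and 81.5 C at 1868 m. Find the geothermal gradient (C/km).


dT = 81.5 - 28.0 = 53.5 C
dz = 1868 - 47 = 1821 m
gradient = dT/dz * 1000 = 53.5/1821 * 1000 = 29.3795 C/km

29.3795


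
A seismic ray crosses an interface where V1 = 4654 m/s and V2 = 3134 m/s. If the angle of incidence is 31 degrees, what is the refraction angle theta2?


sin(theta1) = sin(31 deg) = 0.515038
sin(theta2) = V2/V1 * sin(theta1) = 3134/4654 * 0.515038 = 0.346826
theta2 = arcsin(0.346826) = 20.2933 degrees

20.2933


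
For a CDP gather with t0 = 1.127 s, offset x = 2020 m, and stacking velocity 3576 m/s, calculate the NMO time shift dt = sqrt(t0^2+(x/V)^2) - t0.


x/Vnmo = 2020/3576 = 0.564877
(x/Vnmo)^2 = 0.319086
t0^2 = 1.270129
sqrt(1.270129 + 0.319086) = 1.260641
dt = 1.260641 - 1.127 = 0.133641

0.133641


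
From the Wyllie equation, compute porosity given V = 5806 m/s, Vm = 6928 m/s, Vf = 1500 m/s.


1/V - 1/Vm = 1/5806 - 1/6928 = 2.789e-05
1/Vf - 1/Vm = 1/1500 - 1/6928 = 0.00052232
phi = 2.789e-05 / 0.00052232 = 0.0534

0.0534


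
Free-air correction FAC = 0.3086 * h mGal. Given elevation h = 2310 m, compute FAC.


FAC = 0.3086 * h
= 0.3086 * 2310
= 712.866 mGal

712.866


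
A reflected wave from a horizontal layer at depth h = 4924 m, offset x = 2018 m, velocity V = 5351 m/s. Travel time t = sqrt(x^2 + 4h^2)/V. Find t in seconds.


x^2 + 4h^2 = 2018^2 + 4*4924^2 = 4072324 + 96983104 = 101055428
sqrt(101055428) = 10052.6329
t = 10052.6329 / 5351 = 1.8786 s

1.8786


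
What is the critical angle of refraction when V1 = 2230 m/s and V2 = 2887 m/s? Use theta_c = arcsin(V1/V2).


V1/V2 = 2230/2887 = 0.772428
theta_c = arcsin(0.772428) = 50.5724 degrees

50.5724


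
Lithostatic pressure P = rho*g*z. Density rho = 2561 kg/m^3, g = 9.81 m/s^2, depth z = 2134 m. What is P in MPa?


P = rho * g * z / 1e6
= 2561 * 9.81 * 2134 / 1e6
= 53613356.94 / 1e6
= 53.6134 MPa

53.6134


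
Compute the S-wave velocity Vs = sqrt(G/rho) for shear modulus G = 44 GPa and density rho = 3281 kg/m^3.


Convert G to Pa: G = 44e9 Pa
Compute G/rho = 44e9 / 3281 = 13410545.5654
Vs = sqrt(13410545.5654) = 3662.04 m/s

3662.04


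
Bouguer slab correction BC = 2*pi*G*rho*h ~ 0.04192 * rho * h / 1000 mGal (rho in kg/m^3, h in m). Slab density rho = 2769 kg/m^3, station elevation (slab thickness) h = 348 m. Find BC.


BC = 0.04192 * rho * h / 1000
= 0.04192 * 2769 * 348 / 1000
= 40.3946 mGal

40.3946


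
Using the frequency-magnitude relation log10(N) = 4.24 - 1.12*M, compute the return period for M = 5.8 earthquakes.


log10(N) = 4.24 - 1.12*5.8 = -2.256
N = 10^-2.256 = 0.005546
T = 1/N = 1/0.005546 = 180.3018 years

180.3018


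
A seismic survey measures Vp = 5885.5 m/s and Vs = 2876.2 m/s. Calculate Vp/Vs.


Vp/Vs = 5885.5 / 2876.2
= 2.0463

2.0463


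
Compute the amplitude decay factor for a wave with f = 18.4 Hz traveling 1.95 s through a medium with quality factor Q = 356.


pi*f*t/Q = pi*18.4*1.95/356 = 0.31663
A/A0 = exp(-0.31663) = 0.7286

0.7286


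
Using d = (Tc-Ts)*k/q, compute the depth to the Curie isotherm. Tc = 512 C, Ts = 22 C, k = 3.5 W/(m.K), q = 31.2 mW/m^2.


T_Curie - T_surf = 512 - 22 = 490 C
Convert q to W/m^2: 31.2 mW/m^2 = 0.0312 W/m^2
d = 490 * 3.5 / 0.0312 = 54967.95 m

54967.95


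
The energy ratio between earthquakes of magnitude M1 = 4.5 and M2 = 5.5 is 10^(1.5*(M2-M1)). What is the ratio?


M2 - M1 = 5.5 - 4.5 = 1.0
1.5 * 1.0 = 1.5
ratio = 10^1.5 = 31.62

31.62


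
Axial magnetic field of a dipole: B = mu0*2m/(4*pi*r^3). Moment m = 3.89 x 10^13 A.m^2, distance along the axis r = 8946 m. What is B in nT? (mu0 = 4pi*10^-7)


m = 3.89 x 10^13 = 38900000000000 A.m^2
2m = 77800000000000 A.m^2
r^3 = 8946^3 = 715956574536
B = (4pi*10^-7) * 77800000000000 / (4*pi * 715956574536) * 1e9
= 97766363.379714 / 8996975659406.44 * 1e9
= 10866.5808 nT

10866.5808


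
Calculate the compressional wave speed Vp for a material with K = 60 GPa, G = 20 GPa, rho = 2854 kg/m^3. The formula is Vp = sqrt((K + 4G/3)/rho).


First compute the effective modulus:
K + 4G/3 = 60e9 + 4*20e9/3 = 86666666666.67 Pa
Then divide by density:
86666666666.67 / 2854 = 30366736.7438 Pa/(kg/m^3)
Take the square root:
Vp = sqrt(30366736.7438) = 5510.6 m/s

5510.6


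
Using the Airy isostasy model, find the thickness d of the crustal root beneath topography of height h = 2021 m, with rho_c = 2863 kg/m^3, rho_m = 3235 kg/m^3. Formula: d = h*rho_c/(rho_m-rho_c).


rho_m - rho_c = 3235 - 2863 = 372
d = 2021 * 2863 / 372
= 5786123 / 372
= 15554.09 m

15554.09


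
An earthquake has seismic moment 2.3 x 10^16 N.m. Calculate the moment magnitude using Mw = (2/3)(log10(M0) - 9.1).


log10(M0) = log10(2.3 x 10^16) = 16.3617
Mw = 2/3 * (16.3617 - 9.1)
= 2/3 * 7.2617
= 4.84

4.84


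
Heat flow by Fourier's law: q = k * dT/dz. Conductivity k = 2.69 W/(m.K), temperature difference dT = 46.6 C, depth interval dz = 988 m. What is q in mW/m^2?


q = k * dT / dz * 1000
= 2.69 * 46.6 / 988 * 1000
= 0.126877 * 1000
= 126.8765 mW/m^2

126.8765


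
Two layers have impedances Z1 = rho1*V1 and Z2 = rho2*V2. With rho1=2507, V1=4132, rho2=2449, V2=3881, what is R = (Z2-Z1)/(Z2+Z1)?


Z1 = 2507 * 4132 = 10358924
Z2 = 2449 * 3881 = 9504569
R = (9504569 - 10358924) / (9504569 + 10358924) = -854355 / 19863493 = -0.043

-0.043


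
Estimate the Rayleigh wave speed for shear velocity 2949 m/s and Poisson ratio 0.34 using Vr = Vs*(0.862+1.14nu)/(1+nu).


Numerator factor = 0.862 + 1.14*0.34 = 1.2496
Denominator = 1 + 0.34 = 1.34
Vr = 2949 * 1.2496 / 1.34 = 2750.05 m/s

2750.05


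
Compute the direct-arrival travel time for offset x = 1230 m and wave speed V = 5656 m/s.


t = x / V
= 1230 / 5656
= 0.2175 s

0.2175


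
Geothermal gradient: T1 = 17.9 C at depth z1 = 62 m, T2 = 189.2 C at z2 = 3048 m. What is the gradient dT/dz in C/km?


dT = 189.2 - 17.9 = 171.3 C
dz = 3048 - 62 = 2986 m
gradient = dT/dz * 1000 = 171.3/2986 * 1000 = 57.3677 C/km

57.3677


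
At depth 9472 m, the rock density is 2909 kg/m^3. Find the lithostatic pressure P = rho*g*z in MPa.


P = rho * g * z / 1e6
= 2909 * 9.81 * 9472 / 1e6
= 270305210.88 / 1e6
= 270.3052 MPa

270.3052


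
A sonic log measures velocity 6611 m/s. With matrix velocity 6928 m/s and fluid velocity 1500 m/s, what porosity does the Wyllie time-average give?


1/V - 1/Vm = 1/6611 - 1/6928 = 6.92e-06
1/Vf - 1/Vm = 1/1500 - 1/6928 = 0.00052232
phi = 6.92e-06 / 0.00052232 = 0.0133

0.0133


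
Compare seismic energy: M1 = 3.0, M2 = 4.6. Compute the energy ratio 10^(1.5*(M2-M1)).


M2 - M1 = 4.6 - 3.0 = 1.6
1.5 * 1.6 = 2.4
ratio = 10^2.4 = 251.19

251.19


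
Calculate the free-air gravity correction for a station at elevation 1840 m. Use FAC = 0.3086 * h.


FAC = 0.3086 * h
= 0.3086 * 1840
= 567.824 mGal

567.824


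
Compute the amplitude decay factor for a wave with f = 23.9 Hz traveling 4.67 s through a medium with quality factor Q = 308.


pi*f*t/Q = pi*23.9*4.67/308 = 1.13845
A/A0 = exp(-1.13845) = 0.320315

0.320315


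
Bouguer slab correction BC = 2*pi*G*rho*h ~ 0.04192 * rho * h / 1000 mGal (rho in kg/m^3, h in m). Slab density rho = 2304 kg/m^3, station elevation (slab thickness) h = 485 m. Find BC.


BC = 0.04192 * rho * h / 1000
= 0.04192 * 2304 * 485 / 1000
= 46.8431 mGal

46.8431


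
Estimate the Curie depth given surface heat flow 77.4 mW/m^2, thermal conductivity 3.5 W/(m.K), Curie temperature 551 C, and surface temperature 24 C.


T_Curie - T_surf = 551 - 24 = 527 C
Convert q to W/m^2: 77.4 mW/m^2 = 0.0774 W/m^2
d = 527 * 3.5 / 0.0774 = 23830.75 m

23830.75


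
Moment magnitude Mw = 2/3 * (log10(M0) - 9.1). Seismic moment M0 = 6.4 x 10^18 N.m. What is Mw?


log10(M0) = log10(6.4 x 10^18) = 18.8062
Mw = 2/3 * (18.8062 - 9.1)
= 2/3 * 9.7062
= 6.47

6.47


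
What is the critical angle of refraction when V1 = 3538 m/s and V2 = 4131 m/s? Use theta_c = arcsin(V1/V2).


V1/V2 = 3538/4131 = 0.856451
theta_c = arcsin(0.856451) = 58.9204 degrees

58.9204


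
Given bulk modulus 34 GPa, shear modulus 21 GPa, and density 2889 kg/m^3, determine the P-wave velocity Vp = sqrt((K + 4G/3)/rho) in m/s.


First compute the effective modulus:
K + 4G/3 = 34e9 + 4*21e9/3 = 62000000000.0 Pa
Then divide by density:
62000000000.0 / 2889 = 21460713.0495 Pa/(kg/m^3)
Take the square root:
Vp = sqrt(21460713.0495) = 4632.57 m/s

4632.57


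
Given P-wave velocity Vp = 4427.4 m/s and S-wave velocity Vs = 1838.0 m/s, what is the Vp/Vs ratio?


Vp/Vs = 4427.4 / 1838.0
= 2.4088

2.4088


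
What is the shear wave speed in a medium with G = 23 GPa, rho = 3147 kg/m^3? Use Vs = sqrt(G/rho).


Convert G to Pa: G = 23e9 Pa
Compute G/rho = 23e9 / 3147 = 7308547.8233
Vs = sqrt(7308547.8233) = 2703.43 m/s

2703.43


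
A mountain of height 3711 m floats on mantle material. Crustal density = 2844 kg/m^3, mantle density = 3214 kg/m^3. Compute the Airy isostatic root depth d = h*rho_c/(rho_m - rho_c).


rho_m - rho_c = 3214 - 2844 = 370
d = 3711 * 2844 / 370
= 10554084 / 370
= 28524.55 m

28524.55


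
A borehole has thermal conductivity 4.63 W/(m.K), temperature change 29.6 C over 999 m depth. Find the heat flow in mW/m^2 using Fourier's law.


q = k * dT / dz * 1000
= 4.63 * 29.6 / 999 * 1000
= 0.137185 * 1000
= 137.1852 mW/m^2

137.1852


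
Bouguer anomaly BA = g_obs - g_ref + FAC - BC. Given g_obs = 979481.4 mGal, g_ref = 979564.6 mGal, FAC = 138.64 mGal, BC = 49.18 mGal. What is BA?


BA = g_obs - g_ref + FAC - BC
= 979481.4 - 979564.6 + 138.64 - 49.18
= 6.26 mGal

6.26


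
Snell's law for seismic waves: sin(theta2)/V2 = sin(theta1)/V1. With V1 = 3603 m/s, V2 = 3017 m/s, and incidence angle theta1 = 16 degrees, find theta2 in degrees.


sin(theta1) = sin(16 deg) = 0.275637
sin(theta2) = V2/V1 * sin(theta1) = 3017/3603 * 0.275637 = 0.230807
theta2 = arcsin(0.230807) = 13.3446 degrees

13.3446


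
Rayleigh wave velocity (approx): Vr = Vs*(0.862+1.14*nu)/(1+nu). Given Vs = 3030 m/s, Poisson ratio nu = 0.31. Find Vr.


Numerator factor = 0.862 + 1.14*0.31 = 1.2154
Denominator = 1 + 0.31 = 1.31
Vr = 3030 * 1.2154 / 1.31 = 2811.19 m/s

2811.19


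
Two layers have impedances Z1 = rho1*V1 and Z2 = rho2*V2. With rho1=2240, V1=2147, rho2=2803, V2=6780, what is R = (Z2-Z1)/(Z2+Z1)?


Z1 = 2240 * 2147 = 4809280
Z2 = 2803 * 6780 = 19004340
R = (19004340 - 4809280) / (19004340 + 4809280) = 14195060 / 23813620 = 0.5961

0.5961


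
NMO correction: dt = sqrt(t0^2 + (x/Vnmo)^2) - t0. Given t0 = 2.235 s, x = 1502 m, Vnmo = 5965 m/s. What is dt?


x/Vnmo = 1502/5965 = 0.251802
(x/Vnmo)^2 = 0.063404
t0^2 = 4.995225
sqrt(4.995225 + 0.063404) = 2.24914
dt = 2.24914 - 2.235 = 0.01414

0.01414


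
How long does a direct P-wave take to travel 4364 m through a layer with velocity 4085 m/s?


t = x / V
= 4364 / 4085
= 1.0683 s

1.0683


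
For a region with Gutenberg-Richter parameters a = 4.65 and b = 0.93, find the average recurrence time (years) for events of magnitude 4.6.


log10(N) = 4.65 - 0.93*4.6 = 0.372
N = 10^0.372 = 2.355049
T = 1/N = 1/2.355049 = 0.4246 years

0.4246


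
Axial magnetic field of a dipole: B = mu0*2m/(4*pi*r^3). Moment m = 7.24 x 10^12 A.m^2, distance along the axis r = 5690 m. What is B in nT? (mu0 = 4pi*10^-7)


m = 7.24 x 10^12 = 7240000000000 A.m^2
2m = 14480000000000 A.m^2
r^3 = 5690^3 = 184220009000
B = (4pi*10^-7) * 14480000000000 / (4*pi * 184220009000) * 1e9
= 18196104.649592 / 2314976907674.58 * 1e9
= 7860.1668 nT

7860.1668


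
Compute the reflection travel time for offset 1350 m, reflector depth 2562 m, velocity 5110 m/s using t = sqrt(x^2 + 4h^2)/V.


x^2 + 4h^2 = 1350^2 + 4*2562^2 = 1822500 + 26255376 = 28077876
sqrt(28077876) = 5298.8561
t = 5298.8561 / 5110 = 1.037 s

1.037


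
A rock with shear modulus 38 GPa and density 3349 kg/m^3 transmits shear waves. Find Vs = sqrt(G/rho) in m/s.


Convert G to Pa: G = 38e9 Pa
Compute G/rho = 38e9 / 3349 = 11346670.648
Vs = sqrt(11346670.648) = 3368.48 m/s

3368.48


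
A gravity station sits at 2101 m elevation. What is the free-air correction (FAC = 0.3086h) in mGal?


FAC = 0.3086 * h
= 0.3086 * 2101
= 648.3686 mGal

648.3686


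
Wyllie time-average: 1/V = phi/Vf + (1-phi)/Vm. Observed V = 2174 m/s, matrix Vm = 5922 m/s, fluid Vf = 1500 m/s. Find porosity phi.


1/V - 1/Vm = 1/2174 - 1/5922 = 0.00029112
1/Vf - 1/Vm = 1/1500 - 1/5922 = 0.0004978
phi = 0.00029112 / 0.0004978 = 0.5848

0.5848


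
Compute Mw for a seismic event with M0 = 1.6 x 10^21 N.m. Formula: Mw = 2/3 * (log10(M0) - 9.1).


log10(M0) = log10(1.6 x 10^21) = 21.2041
Mw = 2/3 * (21.2041 - 9.1)
= 2/3 * 12.1041
= 8.07

8.07


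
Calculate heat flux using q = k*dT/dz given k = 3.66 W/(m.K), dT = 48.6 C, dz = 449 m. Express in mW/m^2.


q = k * dT / dz * 1000
= 3.66 * 48.6 / 449 * 1000
= 0.39616 * 1000
= 396.1604 mW/m^2

396.1604


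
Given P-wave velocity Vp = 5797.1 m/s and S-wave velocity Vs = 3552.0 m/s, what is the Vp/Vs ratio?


Vp/Vs = 5797.1 / 3552.0
= 1.6321

1.6321


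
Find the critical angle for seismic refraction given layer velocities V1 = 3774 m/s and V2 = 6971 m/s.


V1/V2 = 3774/6971 = 0.541386
theta_c = arcsin(0.541386) = 32.778 degrees

32.778


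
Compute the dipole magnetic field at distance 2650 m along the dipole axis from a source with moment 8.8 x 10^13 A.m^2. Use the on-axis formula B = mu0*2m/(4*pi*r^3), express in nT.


m = 8.8 x 10^13 = 88000000000000 A.m^2
2m = 176000000000000 A.m^2
r^3 = 2650^3 = 18609625000
B = (4pi*10^-7) * 176000000000000 / (4*pi * 18609625000) * 1e9
= 221168122.812721 / 233855444744.24 * 1e9
= 945747.1604 nT

945747.1604


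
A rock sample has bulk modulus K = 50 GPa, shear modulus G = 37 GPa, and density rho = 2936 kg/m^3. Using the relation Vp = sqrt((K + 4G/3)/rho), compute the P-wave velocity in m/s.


First compute the effective modulus:
K + 4G/3 = 50e9 + 4*37e9/3 = 99333333333.33 Pa
Then divide by density:
99333333333.33 / 2936 = 33832879.2007 Pa/(kg/m^3)
Take the square root:
Vp = sqrt(33832879.2007) = 5816.6 m/s

5816.6


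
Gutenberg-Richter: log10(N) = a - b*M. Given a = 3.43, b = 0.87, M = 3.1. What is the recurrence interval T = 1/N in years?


log10(N) = 3.43 - 0.87*3.1 = 0.733
N = 10^0.733 = 5.407543
T = 1/N = 1/5.407543 = 0.1849 years

0.1849


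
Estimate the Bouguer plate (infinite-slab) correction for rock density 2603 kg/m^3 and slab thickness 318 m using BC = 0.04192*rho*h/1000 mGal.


BC = 0.04192 * rho * h / 1000
= 0.04192 * 2603 * 318 / 1000
= 34.6994 mGal

34.6994


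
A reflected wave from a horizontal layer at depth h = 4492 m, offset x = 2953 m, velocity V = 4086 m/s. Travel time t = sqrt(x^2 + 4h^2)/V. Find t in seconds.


x^2 + 4h^2 = 2953^2 + 4*4492^2 = 8720209 + 80712256 = 89432465
sqrt(89432465) = 9456.874
t = 9456.874 / 4086 = 2.3145 s

2.3145


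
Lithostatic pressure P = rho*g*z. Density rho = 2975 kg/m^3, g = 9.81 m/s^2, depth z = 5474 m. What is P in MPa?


P = rho * g * z / 1e6
= 2975 * 9.81 * 5474 / 1e6
= 159757321.5 / 1e6
= 159.7573 MPa

159.7573


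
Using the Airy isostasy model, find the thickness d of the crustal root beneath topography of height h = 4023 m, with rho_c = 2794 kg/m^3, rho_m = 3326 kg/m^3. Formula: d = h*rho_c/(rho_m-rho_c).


rho_m - rho_c = 3326 - 2794 = 532
d = 4023 * 2794 / 532
= 11240262 / 532
= 21128.31 m

21128.31


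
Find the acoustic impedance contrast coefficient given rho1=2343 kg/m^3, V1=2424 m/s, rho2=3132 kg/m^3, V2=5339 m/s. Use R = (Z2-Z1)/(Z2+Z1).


Z1 = 2343 * 2424 = 5679432
Z2 = 3132 * 5339 = 16721748
R = (16721748 - 5679432) / (16721748 + 5679432) = 11042316 / 22401180 = 0.4929

0.4929


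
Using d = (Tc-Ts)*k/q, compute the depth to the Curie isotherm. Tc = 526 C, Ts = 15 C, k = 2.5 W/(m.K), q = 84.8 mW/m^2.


T_Curie - T_surf = 526 - 15 = 511 C
Convert q to W/m^2: 84.8 mW/m^2 = 0.0848 W/m^2
d = 511 * 2.5 / 0.0848 = 15064.86 m

15064.86


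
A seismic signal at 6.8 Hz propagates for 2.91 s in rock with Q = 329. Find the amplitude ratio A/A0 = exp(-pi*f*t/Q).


pi*f*t/Q = pi*6.8*2.91/329 = 0.188954
A/A0 = exp(-0.188954) = 0.827825

0.827825


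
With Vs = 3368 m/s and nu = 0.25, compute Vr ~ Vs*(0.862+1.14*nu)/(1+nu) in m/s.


Numerator factor = 0.862 + 1.14*0.25 = 1.147
Denominator = 1 + 0.25 = 1.25
Vr = 3368 * 1.147 / 1.25 = 3090.48 m/s

3090.48


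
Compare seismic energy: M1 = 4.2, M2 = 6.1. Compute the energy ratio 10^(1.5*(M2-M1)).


M2 - M1 = 6.1 - 4.2 = 1.9
1.5 * 1.9 = 2.85
ratio = 10^2.85 = 707.95

707.95


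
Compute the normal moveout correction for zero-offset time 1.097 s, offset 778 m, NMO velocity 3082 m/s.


x/Vnmo = 778/3082 = 0.252433
(x/Vnmo)^2 = 0.063723
t0^2 = 1.203409
sqrt(1.203409 + 0.063723) = 1.125669
dt = 1.125669 - 1.097 = 0.028669

0.028669


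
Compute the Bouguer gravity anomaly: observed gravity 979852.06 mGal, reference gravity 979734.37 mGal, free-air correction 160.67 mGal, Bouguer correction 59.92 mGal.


BA = g_obs - g_ref + FAC - BC
= 979852.06 - 979734.37 + 160.67 - 59.92
= 218.44 mGal

218.44


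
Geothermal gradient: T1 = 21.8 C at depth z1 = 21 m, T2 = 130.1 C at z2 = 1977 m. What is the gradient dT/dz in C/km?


dT = 130.1 - 21.8 = 108.3 C
dz = 1977 - 21 = 1956 m
gradient = dT/dz * 1000 = 108.3/1956 * 1000 = 55.3681 C/km

55.3681


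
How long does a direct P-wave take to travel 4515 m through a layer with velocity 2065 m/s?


t = x / V
= 4515 / 2065
= 2.1864 s

2.1864


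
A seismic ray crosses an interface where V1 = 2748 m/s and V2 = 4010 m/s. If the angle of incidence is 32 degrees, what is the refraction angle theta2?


sin(theta1) = sin(32 deg) = 0.529919
sin(theta2) = V2/V1 * sin(theta1) = 4010/2748 * 0.529919 = 0.773281
theta2 = arcsin(0.773281) = 50.6494 degrees

50.6494


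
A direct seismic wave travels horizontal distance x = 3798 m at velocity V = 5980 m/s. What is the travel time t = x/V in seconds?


t = x / V
= 3798 / 5980
= 0.6351 s

0.6351


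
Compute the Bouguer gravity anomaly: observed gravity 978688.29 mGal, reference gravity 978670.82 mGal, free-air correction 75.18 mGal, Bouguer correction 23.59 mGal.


BA = g_obs - g_ref + FAC - BC
= 978688.29 - 978670.82 + 75.18 - 23.59
= 69.06 mGal

69.06


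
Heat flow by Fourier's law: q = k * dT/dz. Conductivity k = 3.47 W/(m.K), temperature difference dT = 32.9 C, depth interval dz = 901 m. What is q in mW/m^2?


q = k * dT / dz * 1000
= 3.47 * 32.9 / 901 * 1000
= 0.126707 * 1000
= 126.707 mW/m^2

126.707


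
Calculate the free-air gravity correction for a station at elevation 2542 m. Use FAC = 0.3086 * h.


FAC = 0.3086 * h
= 0.3086 * 2542
= 784.4612 mGal

784.4612


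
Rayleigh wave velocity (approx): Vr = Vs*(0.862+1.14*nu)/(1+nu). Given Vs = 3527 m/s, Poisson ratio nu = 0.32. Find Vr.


Numerator factor = 0.862 + 1.14*0.32 = 1.2268
Denominator = 1 + 0.32 = 1.32
Vr = 3527 * 1.2268 / 1.32 = 3277.97 m/s

3277.97


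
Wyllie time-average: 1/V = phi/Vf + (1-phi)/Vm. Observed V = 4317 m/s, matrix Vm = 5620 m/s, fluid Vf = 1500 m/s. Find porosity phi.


1/V - 1/Vm = 1/4317 - 1/5620 = 5.371e-05
1/Vf - 1/Vm = 1/1500 - 1/5620 = 0.00048873
phi = 5.371e-05 / 0.00048873 = 0.1099

0.1099


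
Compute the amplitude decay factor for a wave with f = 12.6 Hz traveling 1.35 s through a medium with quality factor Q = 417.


pi*f*t/Q = pi*12.6*1.35/417 = 0.12815
A/A0 = exp(-0.12815) = 0.879722

0.879722


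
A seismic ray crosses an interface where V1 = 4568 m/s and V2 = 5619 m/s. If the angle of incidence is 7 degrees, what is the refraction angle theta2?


sin(theta1) = sin(7 deg) = 0.121869
sin(theta2) = V2/V1 * sin(theta1) = 5619/4568 * 0.121869 = 0.149909
theta2 = arcsin(0.149909) = 8.6216 degrees

8.6216


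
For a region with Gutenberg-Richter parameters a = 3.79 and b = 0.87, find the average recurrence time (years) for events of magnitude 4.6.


log10(N) = 3.79 - 0.87*4.6 = -0.212
N = 10^-0.212 = 0.613762
T = 1/N = 1/0.613762 = 1.6293 years

1.6293


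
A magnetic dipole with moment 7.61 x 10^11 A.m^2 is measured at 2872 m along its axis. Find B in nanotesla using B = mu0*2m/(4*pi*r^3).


m = 7.61 x 10^11 = 761000000000 A.m^2
2m = 1522000000000 A.m^2
r^3 = 2872^3 = 23689358848
B = (4pi*10^-7) * 1522000000000 / (4*pi * 23689358848) * 1e9
= 1912601.607505 / 297689262900.52 * 1e9
= 6424.8256 nT

6424.8256


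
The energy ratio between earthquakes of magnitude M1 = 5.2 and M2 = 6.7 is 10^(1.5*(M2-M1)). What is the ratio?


M2 - M1 = 6.7 - 5.2 = 1.5
1.5 * 1.5 = 2.25
ratio = 10^2.25 = 177.83

177.83


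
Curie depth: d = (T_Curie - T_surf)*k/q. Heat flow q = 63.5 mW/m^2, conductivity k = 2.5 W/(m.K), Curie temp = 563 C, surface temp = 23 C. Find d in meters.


T_Curie - T_surf = 563 - 23 = 540 C
Convert q to W/m^2: 63.5 mW/m^2 = 0.0635 W/m^2
d = 540 * 2.5 / 0.0635 = 21259.84 m

21259.84


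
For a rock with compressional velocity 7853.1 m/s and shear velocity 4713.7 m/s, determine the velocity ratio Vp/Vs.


Vp/Vs = 7853.1 / 4713.7
= 1.666

1.666


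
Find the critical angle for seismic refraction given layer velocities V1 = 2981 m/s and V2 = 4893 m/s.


V1/V2 = 2981/4893 = 0.609238
theta_c = arcsin(0.609238) = 37.5344 degrees

37.5344


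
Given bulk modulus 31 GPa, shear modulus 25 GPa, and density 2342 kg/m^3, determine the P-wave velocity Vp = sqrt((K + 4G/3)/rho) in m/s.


First compute the effective modulus:
K + 4G/3 = 31e9 + 4*25e9/3 = 64333333333.33 Pa
Then divide by density:
64333333333.33 / 2342 = 27469399.3738 Pa/(kg/m^3)
Take the square root:
Vp = sqrt(27469399.3738) = 5241.13 m/s

5241.13


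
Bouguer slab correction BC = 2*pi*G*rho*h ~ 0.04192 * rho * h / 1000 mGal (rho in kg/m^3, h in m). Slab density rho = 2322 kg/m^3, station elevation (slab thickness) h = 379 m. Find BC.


BC = 0.04192 * rho * h / 1000
= 0.04192 * 2322 * 379 / 1000
= 36.8912 mGal

36.8912


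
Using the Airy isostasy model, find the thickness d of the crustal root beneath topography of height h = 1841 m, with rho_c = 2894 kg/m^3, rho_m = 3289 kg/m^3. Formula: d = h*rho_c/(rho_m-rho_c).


rho_m - rho_c = 3289 - 2894 = 395
d = 1841 * 2894 / 395
= 5327854 / 395
= 13488.24 m

13488.24


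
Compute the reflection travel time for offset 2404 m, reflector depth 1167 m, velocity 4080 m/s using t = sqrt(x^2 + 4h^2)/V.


x^2 + 4h^2 = 2404^2 + 4*1167^2 = 5779216 + 5447556 = 11226772
sqrt(11226772) = 3350.6376
t = 3350.6376 / 4080 = 0.8212 s

0.8212


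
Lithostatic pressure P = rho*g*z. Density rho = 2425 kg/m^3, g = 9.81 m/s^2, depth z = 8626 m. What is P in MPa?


P = rho * g * z / 1e6
= 2425 * 9.81 * 8626 / 1e6
= 205206070.5 / 1e6
= 205.2061 MPa

205.2061


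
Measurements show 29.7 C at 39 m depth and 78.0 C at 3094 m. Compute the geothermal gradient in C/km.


dT = 78.0 - 29.7 = 48.3 C
dz = 3094 - 39 = 3055 m
gradient = dT/dz * 1000 = 48.3/3055 * 1000 = 15.8101 C/km

15.8101


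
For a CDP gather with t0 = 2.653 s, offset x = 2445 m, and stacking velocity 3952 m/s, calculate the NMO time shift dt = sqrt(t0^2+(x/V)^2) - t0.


x/Vnmo = 2445/3952 = 0.618674
(x/Vnmo)^2 = 0.382758
t0^2 = 7.038409
sqrt(7.038409 + 0.382758) = 2.724182
dt = 2.724182 - 2.653 = 0.071182

0.071182


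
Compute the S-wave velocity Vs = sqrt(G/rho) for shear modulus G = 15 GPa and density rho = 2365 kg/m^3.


Convert G to Pa: G = 15e9 Pa
Compute G/rho = 15e9 / 2365 = 6342494.7146
Vs = sqrt(6342494.7146) = 2518.43 m/s

2518.43


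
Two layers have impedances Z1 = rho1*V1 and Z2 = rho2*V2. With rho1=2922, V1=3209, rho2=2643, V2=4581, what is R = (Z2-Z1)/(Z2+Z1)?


Z1 = 2922 * 3209 = 9376698
Z2 = 2643 * 4581 = 12107583
R = (12107583 - 9376698) / (12107583 + 9376698) = 2730885 / 21484281 = 0.1271

0.1271


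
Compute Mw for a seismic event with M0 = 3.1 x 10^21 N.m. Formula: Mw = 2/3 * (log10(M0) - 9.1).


log10(M0) = log10(3.1 x 10^21) = 21.4914
Mw = 2/3 * (21.4914 - 9.1)
= 2/3 * 12.3914
= 8.26

8.26


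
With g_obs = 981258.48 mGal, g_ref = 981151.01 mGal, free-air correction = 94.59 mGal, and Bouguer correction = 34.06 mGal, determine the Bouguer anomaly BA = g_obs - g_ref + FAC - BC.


BA = g_obs - g_ref + FAC - BC
= 981258.48 - 981151.01 + 94.59 - 34.06
= 168.0 mGal

168.0


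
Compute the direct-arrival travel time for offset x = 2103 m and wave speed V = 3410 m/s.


t = x / V
= 2103 / 3410
= 0.6167 s

0.6167


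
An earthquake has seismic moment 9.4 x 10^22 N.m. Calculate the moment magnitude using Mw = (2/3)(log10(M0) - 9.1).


log10(M0) = log10(9.4 x 10^22) = 22.9731
Mw = 2/3 * (22.9731 - 9.1)
= 2/3 * 13.8731
= 9.25

9.25


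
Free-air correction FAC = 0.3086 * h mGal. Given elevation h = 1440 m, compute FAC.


FAC = 0.3086 * h
= 0.3086 * 1440
= 444.384 mGal

444.384


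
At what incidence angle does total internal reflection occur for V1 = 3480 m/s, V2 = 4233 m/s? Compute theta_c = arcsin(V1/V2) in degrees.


V1/V2 = 3480/4233 = 0.822112
theta_c = arcsin(0.822112) = 55.2968 degrees

55.2968


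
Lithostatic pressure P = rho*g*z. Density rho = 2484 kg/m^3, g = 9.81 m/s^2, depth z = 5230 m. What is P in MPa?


P = rho * g * z / 1e6
= 2484 * 9.81 * 5230 / 1e6
= 127444849.2 / 1e6
= 127.4448 MPa

127.4448


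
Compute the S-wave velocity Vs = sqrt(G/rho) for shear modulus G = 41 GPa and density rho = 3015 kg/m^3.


Convert G to Pa: G = 41e9 Pa
Compute G/rho = 41e9 / 3015 = 13598673.3002
Vs = sqrt(13598673.3002) = 3687.64 m/s

3687.64


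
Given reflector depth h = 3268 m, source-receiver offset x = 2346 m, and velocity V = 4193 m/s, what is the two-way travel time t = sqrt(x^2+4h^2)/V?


x^2 + 4h^2 = 2346^2 + 4*3268^2 = 5503716 + 42719296 = 48223012
sqrt(48223012) = 6944.2791
t = 6944.2791 / 4193 = 1.6562 s

1.6562


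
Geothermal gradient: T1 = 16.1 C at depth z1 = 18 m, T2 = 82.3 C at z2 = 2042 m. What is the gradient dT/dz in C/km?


dT = 82.3 - 16.1 = 66.2 C
dz = 2042 - 18 = 2024 m
gradient = dT/dz * 1000 = 66.2/2024 * 1000 = 32.7075 C/km

32.7075


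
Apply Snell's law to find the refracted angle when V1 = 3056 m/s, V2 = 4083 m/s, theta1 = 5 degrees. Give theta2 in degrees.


sin(theta1) = sin(5 deg) = 0.087156
sin(theta2) = V2/V1 * sin(theta1) = 4083/3056 * 0.087156 = 0.116445
theta2 = arcsin(0.116445) = 6.687 degrees

6.687


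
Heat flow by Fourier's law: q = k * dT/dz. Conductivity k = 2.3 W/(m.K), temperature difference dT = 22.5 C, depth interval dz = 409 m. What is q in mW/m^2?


q = k * dT / dz * 1000
= 2.3 * 22.5 / 409 * 1000
= 0.126528 * 1000
= 126.5281 mW/m^2

126.5281


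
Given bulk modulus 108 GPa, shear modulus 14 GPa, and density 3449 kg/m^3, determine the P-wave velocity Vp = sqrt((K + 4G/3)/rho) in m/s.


First compute the effective modulus:
K + 4G/3 = 108e9 + 4*14e9/3 = 126666666666.67 Pa
Then divide by density:
126666666666.67 / 3449 = 36725620.9529 Pa/(kg/m^3)
Take the square root:
Vp = sqrt(36725620.9529) = 6060.17 m/s

6060.17


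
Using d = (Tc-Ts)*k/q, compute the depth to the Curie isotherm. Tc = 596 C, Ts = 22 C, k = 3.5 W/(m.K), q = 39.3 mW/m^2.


T_Curie - T_surf = 596 - 22 = 574 C
Convert q to W/m^2: 39.3 mW/m^2 = 0.0393 W/m^2
d = 574 * 3.5 / 0.0393 = 51119.59 m

51119.59


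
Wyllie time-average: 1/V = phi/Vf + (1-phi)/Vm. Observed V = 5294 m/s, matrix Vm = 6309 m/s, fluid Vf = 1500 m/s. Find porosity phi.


1/V - 1/Vm = 1/5294 - 1/6309 = 3.039e-05
1/Vf - 1/Vm = 1/1500 - 1/6309 = 0.00050816
phi = 3.039e-05 / 0.00050816 = 0.0598

0.0598


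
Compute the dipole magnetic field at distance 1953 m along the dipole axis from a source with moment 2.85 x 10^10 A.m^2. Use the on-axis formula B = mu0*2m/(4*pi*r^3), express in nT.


m = 2.85 x 10^10 = 28500000000 A.m^2
2m = 57000000000 A.m^2
r^3 = 1953^3 = 7449150177
B = (4pi*10^-7) * 57000000000 / (4*pi * 7449150177) * 1e9
= 71628.312502 / 93608781886.2 * 1e9
= 765.188 nT

765.188


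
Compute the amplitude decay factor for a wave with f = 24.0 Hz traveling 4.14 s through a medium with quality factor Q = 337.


pi*f*t/Q = pi*24.0*4.14/337 = 0.926257
A/A0 = exp(-0.926257) = 0.396033

0.396033


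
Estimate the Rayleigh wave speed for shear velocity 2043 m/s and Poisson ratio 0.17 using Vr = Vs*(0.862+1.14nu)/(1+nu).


Numerator factor = 0.862 + 1.14*0.17 = 1.0558
Denominator = 1 + 0.17 = 1.17
Vr = 2043 * 1.0558 / 1.17 = 1843.59 m/s

1843.59


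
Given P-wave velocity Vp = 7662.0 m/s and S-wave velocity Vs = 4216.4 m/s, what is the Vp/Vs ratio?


Vp/Vs = 7662.0 / 4216.4
= 1.8172

1.8172


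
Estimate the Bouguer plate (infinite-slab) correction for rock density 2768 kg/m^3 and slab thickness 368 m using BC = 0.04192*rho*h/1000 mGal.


BC = 0.04192 * rho * h / 1000
= 0.04192 * 2768 * 368 / 1000
= 42.7007 mGal

42.7007


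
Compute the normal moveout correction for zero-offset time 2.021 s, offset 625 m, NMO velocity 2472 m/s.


x/Vnmo = 625/2472 = 0.252832
(x/Vnmo)^2 = 0.063924
t0^2 = 4.084441
sqrt(4.084441 + 0.063924) = 2.036754
dt = 2.036754 - 2.021 = 0.015754

0.015754


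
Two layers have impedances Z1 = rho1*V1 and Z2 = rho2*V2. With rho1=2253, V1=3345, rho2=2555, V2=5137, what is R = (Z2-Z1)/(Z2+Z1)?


Z1 = 2253 * 3345 = 7536285
Z2 = 2555 * 5137 = 13125035
R = (13125035 - 7536285) / (13125035 + 7536285) = 5588750 / 20661320 = 0.2705

0.2705


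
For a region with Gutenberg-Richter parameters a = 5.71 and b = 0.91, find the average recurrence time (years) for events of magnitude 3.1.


log10(N) = 5.71 - 0.91*3.1 = 2.889
N = 10^2.889 = 774.461798
T = 1/N = 1/774.461798 = 0.0013 years

0.0013


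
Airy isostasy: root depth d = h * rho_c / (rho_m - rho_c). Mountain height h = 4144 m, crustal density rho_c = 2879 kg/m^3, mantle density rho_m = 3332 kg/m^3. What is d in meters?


rho_m - rho_c = 3332 - 2879 = 453
d = 4144 * 2879 / 453
= 11930576 / 453
= 26336.81 m

26336.81


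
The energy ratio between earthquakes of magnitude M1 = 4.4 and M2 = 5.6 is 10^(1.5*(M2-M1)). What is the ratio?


M2 - M1 = 5.6 - 4.4 = 1.2
1.5 * 1.2 = 1.8
ratio = 10^1.8 = 63.1

63.1


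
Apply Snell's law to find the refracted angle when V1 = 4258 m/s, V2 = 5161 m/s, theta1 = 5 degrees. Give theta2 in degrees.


sin(theta1) = sin(5 deg) = 0.087156
sin(theta2) = V2/V1 * sin(theta1) = 5161/4258 * 0.087156 = 0.105639
theta2 = arcsin(0.105639) = 6.064 degrees

6.064


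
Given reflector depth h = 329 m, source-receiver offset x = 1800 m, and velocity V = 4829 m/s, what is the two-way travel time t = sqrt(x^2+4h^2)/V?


x^2 + 4h^2 = 1800^2 + 4*329^2 = 3240000 + 432964 = 3672964
sqrt(3672964) = 1916.4978
t = 1916.4978 / 4829 = 0.3969 s

0.3969


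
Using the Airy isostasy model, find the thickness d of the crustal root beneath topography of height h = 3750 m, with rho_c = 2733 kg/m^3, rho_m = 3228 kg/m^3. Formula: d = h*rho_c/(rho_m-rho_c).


rho_m - rho_c = 3228 - 2733 = 495
d = 3750 * 2733 / 495
= 10248750 / 495
= 20704.55 m

20704.55


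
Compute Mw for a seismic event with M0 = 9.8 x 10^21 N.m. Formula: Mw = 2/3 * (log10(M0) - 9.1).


log10(M0) = log10(9.8 x 10^21) = 21.9912
Mw = 2/3 * (21.9912 - 9.1)
= 2/3 * 12.8912
= 8.59

8.59


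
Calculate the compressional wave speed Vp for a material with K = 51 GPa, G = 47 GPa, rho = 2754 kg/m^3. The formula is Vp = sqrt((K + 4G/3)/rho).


First compute the effective modulus:
K + 4G/3 = 51e9 + 4*47e9/3 = 113666666666.67 Pa
Then divide by density:
113666666666.67 / 2754 = 41273299.4432 Pa/(kg/m^3)
Take the square root:
Vp = sqrt(41273299.4432) = 6424.43 m/s

6424.43


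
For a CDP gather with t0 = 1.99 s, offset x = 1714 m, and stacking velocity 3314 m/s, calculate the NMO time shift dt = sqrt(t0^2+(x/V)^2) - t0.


x/Vnmo = 1714/3314 = 0.5172
(x/Vnmo)^2 = 0.267496
t0^2 = 3.9601
sqrt(3.9601 + 0.267496) = 2.056112
dt = 2.056112 - 1.99 = 0.066112

0.066112


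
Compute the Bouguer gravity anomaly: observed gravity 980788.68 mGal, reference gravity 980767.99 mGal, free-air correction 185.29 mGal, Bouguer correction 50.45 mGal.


BA = g_obs - g_ref + FAC - BC
= 980788.68 - 980767.99 + 185.29 - 50.45
= 155.53 mGal

155.53


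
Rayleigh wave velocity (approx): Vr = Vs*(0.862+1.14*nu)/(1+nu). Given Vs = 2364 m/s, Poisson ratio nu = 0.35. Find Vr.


Numerator factor = 0.862 + 1.14*0.35 = 1.261
Denominator = 1 + 0.35 = 1.35
Vr = 2364 * 1.261 / 1.35 = 2208.15 m/s

2208.15


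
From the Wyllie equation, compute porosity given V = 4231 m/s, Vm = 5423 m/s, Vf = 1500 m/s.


1/V - 1/Vm = 1/4231 - 1/5423 = 5.195e-05
1/Vf - 1/Vm = 1/1500 - 1/5423 = 0.00048227
phi = 5.195e-05 / 0.00048227 = 0.1077

0.1077


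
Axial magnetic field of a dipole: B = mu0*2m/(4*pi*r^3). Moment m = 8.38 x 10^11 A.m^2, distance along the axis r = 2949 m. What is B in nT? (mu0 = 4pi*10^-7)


m = 8.38 x 10^11 = 838000000000 A.m^2
2m = 1676000000000 A.m^2
r^3 = 2949^3 = 25646276349
B = (4pi*10^-7) * 1676000000000 / (4*pi * 25646276349) * 1e9
= 2106123.714967 / 322280613479.81 * 1e9
= 6535.0618 nT

6535.0618


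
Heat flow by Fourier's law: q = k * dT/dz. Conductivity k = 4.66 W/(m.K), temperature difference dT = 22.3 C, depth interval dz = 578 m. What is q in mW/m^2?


q = k * dT / dz * 1000
= 4.66 * 22.3 / 578 * 1000
= 0.179789 * 1000
= 179.7889 mW/m^2

179.7889


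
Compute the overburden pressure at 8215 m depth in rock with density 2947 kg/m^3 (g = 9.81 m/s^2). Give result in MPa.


P = rho * g * z / 1e6
= 2947 * 9.81 * 8215 / 1e6
= 237496225.05 / 1e6
= 237.4962 MPa

237.4962
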